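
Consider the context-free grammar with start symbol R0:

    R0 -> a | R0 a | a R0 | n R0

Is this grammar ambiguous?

Witness: a a

Derivation 1: R0 ⇒ R0 a ⇒ a a
Derivation 2: R0 ⇒ a R0 ⇒ a a

Two distinct leftmost derivations for the same string.

Ambiguous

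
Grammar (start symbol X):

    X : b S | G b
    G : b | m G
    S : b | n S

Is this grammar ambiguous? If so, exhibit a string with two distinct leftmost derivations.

Witness: b b

Derivation 1: X ⇒ b S ⇒ b b
Derivation 2: X ⇒ G b ⇒ b b

Two distinct leftmost derivations for the same string.

Ambiguous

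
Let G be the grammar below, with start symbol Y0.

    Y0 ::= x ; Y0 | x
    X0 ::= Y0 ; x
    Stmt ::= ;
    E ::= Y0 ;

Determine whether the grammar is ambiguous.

Unambiguous

Only Y0 is reachable from Y0; ignoring the rest: The reachable grammar is A → atom sep A | atom. Each atom is followed by either the separator (recurse) or end-of-string (stop) — no choice point.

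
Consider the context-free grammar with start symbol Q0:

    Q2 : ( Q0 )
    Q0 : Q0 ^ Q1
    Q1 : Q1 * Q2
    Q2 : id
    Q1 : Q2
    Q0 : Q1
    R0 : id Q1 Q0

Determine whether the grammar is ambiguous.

Unambiguous

(R0 is unreachable from Q0, so its rules don't affect L(Q0).) This is a standard precedence ladder (Q0 over Q1 over Q2), with each level left-recursive on its own operator ('^' at Q0, '*' at Q1). That structure is LR(1), hence unambiguous.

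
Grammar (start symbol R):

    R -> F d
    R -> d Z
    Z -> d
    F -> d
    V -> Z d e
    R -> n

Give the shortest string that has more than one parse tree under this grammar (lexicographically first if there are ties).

length 1: no string has ≥2 trees
length 2: d d has 2 parse trees

Two derivations of d d:
  R ⇒ F d ⇒ d d
  R ⇒ d Z ⇒ d d

d d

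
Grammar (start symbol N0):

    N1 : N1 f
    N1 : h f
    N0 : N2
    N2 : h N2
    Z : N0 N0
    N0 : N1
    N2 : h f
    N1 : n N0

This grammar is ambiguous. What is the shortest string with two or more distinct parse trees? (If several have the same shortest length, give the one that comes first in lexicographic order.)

h f

length 2: h f has 2 parse trees

Two derivations of h f:
  N0 ⇒ N2 ⇒ h f
  N0 ⇒ N1 ⇒ h f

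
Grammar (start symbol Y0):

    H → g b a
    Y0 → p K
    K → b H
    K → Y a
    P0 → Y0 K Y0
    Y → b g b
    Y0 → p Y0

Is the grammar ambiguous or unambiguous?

Ambiguous

Witness: p b g b a

Derivation 1: Y0 ⇒ p K ⇒ p b H ⇒ p b g b a
Derivation 2: Y0 ⇒ p K ⇒ p Y a ⇒ p b g b a

Two distinct leftmost derivations for the same string.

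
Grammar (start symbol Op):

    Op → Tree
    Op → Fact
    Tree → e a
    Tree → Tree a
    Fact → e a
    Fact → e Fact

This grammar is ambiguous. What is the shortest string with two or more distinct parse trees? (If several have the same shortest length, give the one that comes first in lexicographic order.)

length 2: e a has 2 parse trees

Two derivations of e a:
  Op ⇒ Tree ⇒ e a
  Op ⇒ Fact ⇒ e a

e a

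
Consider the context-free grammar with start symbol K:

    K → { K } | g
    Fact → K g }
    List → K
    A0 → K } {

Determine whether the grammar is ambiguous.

(Fact, List, A0 are unreachable from K, so their rules don't affect L(K).) Each string is a nest of matched brackets around a single atom. An opening bracket forces the recursive rule; an atom forces the base rule.

Unambiguous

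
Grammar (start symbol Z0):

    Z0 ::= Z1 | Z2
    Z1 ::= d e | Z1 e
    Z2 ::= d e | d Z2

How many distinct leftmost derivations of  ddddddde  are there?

1

Parse trees for ddddddde:
  [Z0 [Z2 d [Z2 d [Z2 d [Z2 d [Z2 d [Z2 d [Z2 d e]]]]]]]]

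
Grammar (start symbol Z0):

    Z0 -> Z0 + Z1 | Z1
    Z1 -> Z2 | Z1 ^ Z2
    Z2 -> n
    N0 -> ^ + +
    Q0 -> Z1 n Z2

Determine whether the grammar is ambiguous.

(N0, Q0 are unreachable from Z0, so their rules don't affect L(Z0).) Z0 → Z0 + Z1 | Z1  ;  Z1 → Z1 ^ Z2 | Z2  — a left-associative chain with Z2 at the bottom. Each string factors uniquely by precedence.

Unambiguous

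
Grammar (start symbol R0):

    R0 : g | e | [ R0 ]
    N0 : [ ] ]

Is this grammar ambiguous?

(N0 is unreachable from R0, so its rules don't affect L(R0).) L(R0) is { openⁿ atom closeⁿ : n ≥ 0 }. The bracket depth fixes n, and the derivation is forced at every step.

Unambiguous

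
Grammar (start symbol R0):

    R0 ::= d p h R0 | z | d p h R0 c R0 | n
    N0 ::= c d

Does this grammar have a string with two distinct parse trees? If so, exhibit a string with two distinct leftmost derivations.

Ambiguous

Witness: d p h d p h n c n

Derivation 1: R0 ⇒ d p h R0 ⇒ d p h d p h R0 c R0 ⇒ d p h d p h n c R0 ⇒ d p h d p h n c n
Derivation 2: R0 ⇒ d p h R0 c R0 ⇒ d p h d p h R0 c R0 ⇒ d p h d p h n c R0 ⇒ d p h d p h n c n

Two distinct leftmost derivations for the same string.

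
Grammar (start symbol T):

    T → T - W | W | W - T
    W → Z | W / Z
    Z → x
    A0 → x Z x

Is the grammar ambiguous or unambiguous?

Ambiguous

Witness: x - x

Derivation 1: T ⇒ T - W ⇒ W - W ⇒ Z - W ⇒ x - W ⇒ x - Z ⇒ x - x
Derivation 2: T ⇒ W - T ⇒ Z - T ⇒ x - T ⇒ x - W ⇒ x - Z ⇒ x - x

Two distinct leftmost derivations for the same string.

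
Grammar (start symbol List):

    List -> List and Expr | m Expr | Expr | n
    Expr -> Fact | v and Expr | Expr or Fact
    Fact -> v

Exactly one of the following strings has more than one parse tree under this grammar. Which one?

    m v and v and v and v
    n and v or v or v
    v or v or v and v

m v and v and v and v

m v and v and v and v: 8 trees
n and v or v or v: 1 tree
v or v or v and v: 1 tree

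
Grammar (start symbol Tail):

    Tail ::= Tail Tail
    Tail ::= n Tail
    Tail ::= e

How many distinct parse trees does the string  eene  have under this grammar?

2

Parse trees for eene:
  [Tail [Tail e] [Tail [Tail e] [Tail n [Tail e]]]]
  [Tail [Tail [Tail e] [Tail e]] [Tail n [Tail e]]]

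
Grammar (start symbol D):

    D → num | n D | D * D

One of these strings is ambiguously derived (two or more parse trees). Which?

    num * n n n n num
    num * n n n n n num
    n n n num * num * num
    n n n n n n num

num * n n n n num: 1 tree
num * n n n n n num: 1 tree
n n n num * num * num: 14 trees
n n n n n n num: 1 tree

n n n num * num * num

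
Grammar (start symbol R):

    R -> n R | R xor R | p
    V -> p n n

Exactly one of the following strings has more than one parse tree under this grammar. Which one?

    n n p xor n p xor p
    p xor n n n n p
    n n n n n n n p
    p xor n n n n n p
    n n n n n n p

n n p xor n p xor p: 12 trees
p xor n n n n p: 1 tree
n n n n n n n p: 1 tree
p xor n n n n n p: 1 tree
n n n n n n p: 1 tree

n n p xor n p xor p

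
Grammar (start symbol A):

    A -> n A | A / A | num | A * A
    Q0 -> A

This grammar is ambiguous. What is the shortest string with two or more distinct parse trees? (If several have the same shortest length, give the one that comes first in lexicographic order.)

length 1: no string has ≥2 trees
length 2: no string has ≥2 trees
length 3: no string has ≥2 trees
length 4: n num * num has 2 parse trees

Two derivations of n num * num:
  A ⇒ n A ⇒ n A * A ⇒ n num * A ⇒ n num * num
  A ⇒ A * A ⇒ n A * A ⇒ n num * A ⇒ n num * num

n num * num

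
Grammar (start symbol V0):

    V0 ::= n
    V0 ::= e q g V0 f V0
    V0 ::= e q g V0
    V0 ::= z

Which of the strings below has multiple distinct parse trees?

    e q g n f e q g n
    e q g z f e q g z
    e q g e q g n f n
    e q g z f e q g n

e q g e q g n f n

e q g n f e q g n: 1 tree
e q g z f e q g z: 1 tree
e q g e q g n f n: 2 trees
e q g z f e q g n: 1 tree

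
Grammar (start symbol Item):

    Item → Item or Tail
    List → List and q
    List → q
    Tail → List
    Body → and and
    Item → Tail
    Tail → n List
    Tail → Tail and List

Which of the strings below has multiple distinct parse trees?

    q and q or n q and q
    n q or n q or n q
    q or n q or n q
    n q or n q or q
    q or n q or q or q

q and q or n q and q

q and q or n q and q: 4 trees
n q or n q or n q: 1 tree
q or n q or n q: 1 tree
n q or n q or q: 1 tree
q or n q or q or q: 1 tree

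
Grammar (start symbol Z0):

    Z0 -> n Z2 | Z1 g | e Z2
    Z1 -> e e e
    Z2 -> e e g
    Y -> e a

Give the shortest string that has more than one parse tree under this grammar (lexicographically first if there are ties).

length 4: e e e g has 2 parse trees

Two derivations of e e e g:
  Z0 ⇒ Z1 g ⇒ e e e g
  Z0 ⇒ e Z2 ⇒ e e e g

e e e g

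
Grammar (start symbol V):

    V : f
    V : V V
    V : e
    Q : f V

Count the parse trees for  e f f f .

Parse trees for e f f f:
  [V [V e] [V [V f] [V [V f] [V f]]]]
  [V [V e] [V [V [V f] [V f]] [V f]]]
  [V [V [V e] [V f]] [V [V f] [V f]]]
  [V [V [V e] [V [V f] [V f]]] [V f]]
  [V [V [V [V e] [V f]] [V f]] [V f]]

5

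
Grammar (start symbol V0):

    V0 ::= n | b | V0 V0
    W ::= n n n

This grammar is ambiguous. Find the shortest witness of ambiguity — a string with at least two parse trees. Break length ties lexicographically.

b b b

length 1: no string has ≥2 trees
length 2: no string has ≥2 trees
length 3: b b b has 2 parse trees

Two derivations of b b b:
  V0 ⇒ V0 V0 ⇒ b V0 ⇒ b V0 V0 ⇒ b b V0 ⇒ b b b
  V0 ⇒ V0 V0 ⇒ V0 V0 V0 ⇒ b V0 V0 ⇒ b b V0 ⇒ b b b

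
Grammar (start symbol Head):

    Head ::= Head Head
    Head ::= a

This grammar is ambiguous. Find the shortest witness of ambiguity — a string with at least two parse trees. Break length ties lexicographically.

a a a

length 1: no string has ≥2 trees
length 2: no string has ≥2 trees
length 3: a a a has 2 parse trees

Two derivations of a a a:
  Head ⇒ Head Head ⇒ Head Head Head ⇒ a Head Head ⇒ a a Head ⇒ a a a
  Head ⇒ Head Head ⇒ a Head ⇒ a Head Head ⇒ a a Head ⇒ a a a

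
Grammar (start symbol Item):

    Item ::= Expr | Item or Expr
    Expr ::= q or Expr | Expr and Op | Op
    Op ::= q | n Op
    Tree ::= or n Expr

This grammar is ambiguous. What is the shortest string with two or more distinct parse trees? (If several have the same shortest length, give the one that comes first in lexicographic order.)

length 1: no string has ≥2 trees
length 2: no string has ≥2 trees
length 3: q or q has 2 parse trees

Two derivations of q or q:
  Item ⇒ Expr ⇒ q or Expr ⇒ q or Op ⇒ q or q
  Item ⇒ Item or Expr ⇒ Expr or Expr ⇒ Op or Expr ⇒ q or Expr ⇒ q or Op ⇒ q or q

q or q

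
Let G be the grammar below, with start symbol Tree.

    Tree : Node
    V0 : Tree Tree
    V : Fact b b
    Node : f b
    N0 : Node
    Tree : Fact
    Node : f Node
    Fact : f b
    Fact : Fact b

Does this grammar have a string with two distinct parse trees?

Ambiguous

Witness: f b

Derivation 1: Tree ⇒ Node ⇒ f b
Derivation 2: Tree ⇒ Fact ⇒ f b

Two distinct leftmost derivations for the same string.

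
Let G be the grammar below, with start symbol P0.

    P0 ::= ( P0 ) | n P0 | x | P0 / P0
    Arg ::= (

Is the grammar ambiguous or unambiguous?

Ambiguous

Witness: n x / x

Derivation 1: P0 ⇒ n P0 ⇒ n P0 / P0 ⇒ n x / P0 ⇒ n x / x
Derivation 2: P0 ⇒ P0 / P0 ⇒ n P0 / P0 ⇒ n x / P0 ⇒ n x / x

Two distinct leftmost derivations for the same string.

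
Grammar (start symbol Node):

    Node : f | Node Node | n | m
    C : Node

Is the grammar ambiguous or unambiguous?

Ambiguous

Witness: f f f

Derivation 1: Node ⇒ Node Node ⇒ f Node ⇒ f Node Node ⇒ f f Node ⇒ f f f
Derivation 2: Node ⇒ Node Node ⇒ Node Node Node ⇒ f Node Node ⇒ f f Node ⇒ f f f

Two distinct leftmost derivations for the same string.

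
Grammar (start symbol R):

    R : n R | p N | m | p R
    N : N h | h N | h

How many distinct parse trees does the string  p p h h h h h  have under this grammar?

16

Parse trees for p p h h h h h (showing first 6 of 16):
  [R p [R p [N [N [N [N [N h] h] h] h] h]]]
  [R p [R p [N [N [N [N h [N h]] h] h] h]]]
  [R p [R p [N [N [N h [N [N h] h]] h] h]]]
  [R p [R p [N [N [N h [N h [N h]]] h] h]]]
  [R p [R p [N [N h [N [N [N h] h] h]] h]]]
  [R p [R p [N [N h [N [N h [N h]] h]] h]]]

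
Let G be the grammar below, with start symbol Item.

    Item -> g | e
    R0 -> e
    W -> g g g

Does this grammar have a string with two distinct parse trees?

(R0, W are unreachable from Item, so their rules don't affect L(Item).) Each reachable nonterminal has at most one production per leading terminal, and all productions are right-linear; the derivation is determined token-by-token.

Unambiguous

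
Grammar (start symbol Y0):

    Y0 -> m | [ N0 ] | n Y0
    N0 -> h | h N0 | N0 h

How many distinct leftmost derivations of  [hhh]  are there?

Parse trees for [hhh]:
  [Y0 [ [N0 h [N0 h [N0 h]]] ]]
  [Y0 [ [N0 h [N0 [N0 h] h]] ]]
  [Y0 [ [N0 [N0 h [N0 h]] h] ]]
  [Y0 [ [N0 [N0 [N0 h] h] h] ]]

4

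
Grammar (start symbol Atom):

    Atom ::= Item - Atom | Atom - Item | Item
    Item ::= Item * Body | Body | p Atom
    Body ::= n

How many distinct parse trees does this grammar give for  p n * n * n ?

3

Parse trees for p n * n * n:
  [Atom [Item [Item [Item p [Atom [Item [Body n]]]] * [Body n]] * [Body n]]]
  [Atom [Item [Item p [Atom [Item [Item [Body n]] * [Body n]]]] * [Body n]]]
  [Atom [Item p [Atom [Item [Item [Item [Body n]] * [Body n]] * [Body n]]]]]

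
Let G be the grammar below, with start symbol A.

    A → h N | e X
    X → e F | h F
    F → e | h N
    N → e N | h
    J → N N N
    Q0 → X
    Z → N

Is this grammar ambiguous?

Unambiguous

Only A, X, F, N are reachable from A; ignoring the rest: The reachable rules are right-linear with at most one rule per (nonterminal, next-terminal) pair. Each input token forces the next rule, so parsing is deterministic.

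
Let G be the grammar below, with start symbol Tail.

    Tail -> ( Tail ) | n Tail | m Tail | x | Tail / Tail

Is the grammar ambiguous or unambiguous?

Witness: m x / x

Derivation 1: Tail ⇒ m Tail ⇒ m Tail / Tail ⇒ m x / Tail ⇒ m x / x
Derivation 2: Tail ⇒ Tail / Tail ⇒ m Tail / Tail ⇒ m x / Tail ⇒ m x / x

Two distinct leftmost derivations for the same string.

Ambiguous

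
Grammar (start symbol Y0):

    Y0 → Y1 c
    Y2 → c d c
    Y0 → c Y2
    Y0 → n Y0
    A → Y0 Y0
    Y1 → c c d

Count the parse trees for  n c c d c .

2

Parse trees for n c c d c:
  [Y0 n [Y0 [Y1 c c d] c]]
  [Y0 n [Y0 c [Y2 c d c]]]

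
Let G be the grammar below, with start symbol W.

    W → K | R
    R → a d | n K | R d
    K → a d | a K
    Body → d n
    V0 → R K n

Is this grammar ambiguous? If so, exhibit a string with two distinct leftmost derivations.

Witness: a d

Derivation 1: W ⇒ K ⇒ a d
Derivation 2: W ⇒ R ⇒ a d

Two distinct leftmost derivations for the same string.

Ambiguous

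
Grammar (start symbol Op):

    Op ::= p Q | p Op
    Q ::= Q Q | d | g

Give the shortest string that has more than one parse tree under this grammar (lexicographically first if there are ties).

length 2: no string has ≥2 trees
length 3: no string has ≥2 trees
length 4: p d d d has 2 parse trees

Two derivations of p d d d:
  Op ⇒ p Q ⇒ p Q Q ⇒ p Q Q Q ⇒ p d Q Q ⇒ p d d Q ⇒ p d d d
  Op ⇒ p Q ⇒ p Q Q ⇒ p d Q ⇒ p d Q Q ⇒ p d d Q ⇒ p d d d

p d d d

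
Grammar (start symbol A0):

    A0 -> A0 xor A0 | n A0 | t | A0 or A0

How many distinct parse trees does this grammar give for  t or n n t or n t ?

4

Parse trees for t or n n t or n t:
  [A0 [A0 t] or [A0 n [A0 n [A0 [A0 t] or [A0 n [A0 t]]]]]]
  [A0 [A0 t] or [A0 n [A0 [A0 n [A0 t]] or [A0 n [A0 t]]]]]
  [A0 [A0 t] or [A0 [A0 n [A0 n [A0 t]]] or [A0 n [A0 t]]]]
  [A0 [A0 [A0 t] or [A0 n [A0 n [A0 t]]]] or [A0 n [A0 t]]]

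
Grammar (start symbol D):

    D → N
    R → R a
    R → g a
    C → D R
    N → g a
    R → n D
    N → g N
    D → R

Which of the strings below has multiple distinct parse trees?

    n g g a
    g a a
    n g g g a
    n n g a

n g g a: 1 tree
g a a: 1 tree
n g g g a: 1 tree
n n g a: 2 trees

n n g a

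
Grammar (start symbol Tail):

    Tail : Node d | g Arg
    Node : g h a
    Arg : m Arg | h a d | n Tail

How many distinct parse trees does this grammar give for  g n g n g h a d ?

Parse trees for g n g n g h a d:
  [Tail g [Arg n [Tail g [Arg n [Tail [Node g h a] d]]]]]
  [Tail g [Arg n [Tail g [Arg n [Tail g [Arg h a d]]]]]]

2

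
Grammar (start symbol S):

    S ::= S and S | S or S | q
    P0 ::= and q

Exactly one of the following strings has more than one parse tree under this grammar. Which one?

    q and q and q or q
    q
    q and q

q and q and q or q: 5 trees
q: 1 tree
q and q: 1 tree

q and q and q or q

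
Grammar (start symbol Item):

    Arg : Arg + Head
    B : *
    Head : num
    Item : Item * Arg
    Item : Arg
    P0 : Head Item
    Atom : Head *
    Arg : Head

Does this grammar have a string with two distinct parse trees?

Unambiguous

(B, Atom, P0 are unreachable from Item, so their rules don't affect L(Item).) The grammar is stratified — Item handles '*' (left-recursive), Arg handles '+', Head atoms. Each operator has a fixed associativity and precedence level, so every string has one parse.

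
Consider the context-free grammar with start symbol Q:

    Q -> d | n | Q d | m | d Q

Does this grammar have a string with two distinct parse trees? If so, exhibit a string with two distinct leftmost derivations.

Ambiguous

Witness: d d

Derivation 1: Q ⇒ Q d ⇒ d d
Derivation 2: Q ⇒ d Q ⇒ d d

Two distinct leftmost derivations for the same string.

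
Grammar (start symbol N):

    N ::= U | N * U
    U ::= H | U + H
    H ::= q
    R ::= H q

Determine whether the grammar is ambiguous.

Unambiguous

Only N, U, H are reachable from N; ignoring the rest: The grammar is stratified — N handles '*' (left-recursive), U handles '+', H atoms. Each operator has a fixed associativity and precedence level, so every string has one parse.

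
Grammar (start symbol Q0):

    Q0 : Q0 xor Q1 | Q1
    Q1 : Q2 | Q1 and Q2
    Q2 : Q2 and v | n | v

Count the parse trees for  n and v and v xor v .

Parse trees for n and v and v xor v:
  [Q0 [Q0 [Q1 [Q2 [Q2 [Q2 n] and v] and v]]] xor [Q1 [Q2 v]]]
  [Q0 [Q0 [Q1 [Q1 [Q2 n]] and [Q2 [Q2 v] and v]]] xor [Q1 [Q2 v]]]
  [Q0 [Q0 [Q1 [Q1 [Q2 [Q2 n] and v]] and [Q2 v]]] xor [Q1 [Q2 v]]]
  [Q0 [Q0 [Q1 [Q1 [Q1 [Q2 n]] and [Q2 v]] and [Q2 v]]] xor [Q1 [Q2 v]]]

4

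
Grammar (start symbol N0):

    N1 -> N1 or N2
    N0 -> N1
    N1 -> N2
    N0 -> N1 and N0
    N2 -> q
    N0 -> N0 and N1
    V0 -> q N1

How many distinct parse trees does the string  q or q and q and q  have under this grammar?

Parse trees for q or q and q and q:
  [N0 [N1 [N1 [N2 q]] or [N2 q]] and [N0 [N1 [N2 q]] and [N0 [N1 [N2 q]]]]]
  [N0 [N1 [N1 [N2 q]] or [N2 q]] and [N0 [N0 [N1 [N2 q]]] and [N1 [N2 q]]]]
  [N0 [N0 [N1 [N1 [N2 q]] or [N2 q]] and [N0 [N1 [N2 q]]]] and [N1 [N2 q]]]
  [N0 [N0 [N0 [N1 [N1 [N2 q]] or [N2 q]]] and [N1 [N2 q]]] and [N1 [N2 q]]]

4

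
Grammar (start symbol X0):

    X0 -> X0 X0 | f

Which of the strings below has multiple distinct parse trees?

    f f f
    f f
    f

f f f

f f f: 2 trees
f f: 1 tree
f: 1 tree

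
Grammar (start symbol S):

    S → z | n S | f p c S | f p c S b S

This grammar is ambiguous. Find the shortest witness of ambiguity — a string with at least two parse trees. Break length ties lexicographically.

f p c f p c z b z

length 1: no string has ≥2 trees
length 2: no string has ≥2 trees
length 3: no string has ≥2 trees
length 4: no string has ≥2 trees
length 5: no string has ≥2 trees
length 6: no string has ≥2 trees
length 7: no string has ≥2 trees
length 8: no string has ≥2 trees
length 9: f p c f p c z b z has 2 parse trees

Two derivations of f p c f p c z b z:
  S ⇒ f p c S ⇒ f p c f p c S b S ⇒ f p c f p c z b S ⇒ f p c f p c z b z
  S ⇒ f p c S b S ⇒ f p c f p c S b S ⇒ f p c f p c z b S ⇒ f p c f p c z b z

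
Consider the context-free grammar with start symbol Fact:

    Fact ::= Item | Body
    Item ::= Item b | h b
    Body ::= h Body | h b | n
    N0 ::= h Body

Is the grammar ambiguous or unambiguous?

Ambiguous

Witness: h b

Derivation 1: Fact ⇒ Item ⇒ h b
Derivation 2: Fact ⇒ Body ⇒ h b

Two distinct leftmost derivations for the same string.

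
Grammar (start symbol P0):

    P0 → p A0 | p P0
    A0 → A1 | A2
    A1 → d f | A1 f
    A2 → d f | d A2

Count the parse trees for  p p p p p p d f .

Parse trees for p p p p p p d f:
  [P0 p [P0 p [P0 p [P0 p [P0 p [P0 p [A0 [A1 d f]]]]]]]]
  [P0 p [P0 p [P0 p [P0 p [P0 p [P0 p [A0 [A2 d f]]]]]]]]

2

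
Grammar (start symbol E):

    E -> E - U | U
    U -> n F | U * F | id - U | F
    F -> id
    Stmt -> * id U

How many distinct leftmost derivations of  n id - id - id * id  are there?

3

Parse trees for n id - id - id * id:
  [E [E [U n [F id]]] - [U [U id - [U [F id]]] * [F id]]]
  [E [E [U n [F id]]] - [U id - [U [U [F id]] * [F id]]]]
  [E [E [E [U n [F id]]] - [U [F id]]] - [U [U [F id]] * [F id]]]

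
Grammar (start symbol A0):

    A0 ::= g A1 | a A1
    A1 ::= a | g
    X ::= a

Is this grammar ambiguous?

Unambiguous

Only A0, A1 are reachable from A0; ignoring the rest: Restricted to the reachable nonterminals, every rule has the form A → t or A → t B, and no two rules for the same A share a first terminal. The grammar encodes a DFA — one run per string.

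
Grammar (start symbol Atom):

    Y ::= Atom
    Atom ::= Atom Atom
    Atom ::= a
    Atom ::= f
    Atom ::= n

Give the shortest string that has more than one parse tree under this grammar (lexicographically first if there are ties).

a a a

length 1: no string has ≥2 trees
length 2: no string has ≥2 trees
length 3: a a a has 2 parse trees

Two derivations of a a a:
  Atom ⇒ Atom Atom ⇒ Atom Atom Atom ⇒ a Atom Atom ⇒ a a Atom ⇒ a a a
  Atom ⇒ Atom Atom ⇒ a Atom ⇒ a Atom Atom ⇒ a a Atom ⇒ a a a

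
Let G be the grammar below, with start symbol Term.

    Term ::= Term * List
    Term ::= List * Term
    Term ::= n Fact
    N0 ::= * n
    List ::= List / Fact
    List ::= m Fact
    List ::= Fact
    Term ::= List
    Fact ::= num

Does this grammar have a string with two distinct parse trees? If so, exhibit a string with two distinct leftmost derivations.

Witness: num * num

Derivation 1: Term ⇒ Term * List ⇒ List * List ⇒ Fact * List ⇒ num * List ⇒ num * Fact ⇒ num * num
Derivation 2: Term ⇒ List * Term ⇒ Fact * Term ⇒ num * Term ⇒ num * List ⇒ num * Fact ⇒ num * num

Two distinct leftmost derivations for the same string.

Ambiguous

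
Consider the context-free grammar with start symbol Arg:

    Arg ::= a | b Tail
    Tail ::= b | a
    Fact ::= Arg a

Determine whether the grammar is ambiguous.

(Fact is unreachable from Arg, so its rules don't affect L(Arg).) Restricted to the reachable nonterminals, every rule has the form A → t or A → t B, and no two rules for the same A share a first terminal. The grammar encodes a DFA — one run per string.

Unambiguous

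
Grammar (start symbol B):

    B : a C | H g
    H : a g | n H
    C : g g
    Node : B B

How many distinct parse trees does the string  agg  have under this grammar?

Parse trees for agg:
  [B a [C g g]]
  [B [H a g] g]

2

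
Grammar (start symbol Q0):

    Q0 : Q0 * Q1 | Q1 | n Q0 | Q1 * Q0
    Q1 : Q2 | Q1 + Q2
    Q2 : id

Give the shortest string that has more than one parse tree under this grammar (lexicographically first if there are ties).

id * id

length 1: no string has ≥2 trees
length 2: no string has ≥2 trees
length 3: id * id has 2 parse trees

Two derivations of id * id:
  Q0 ⇒ Q0 * Q1 ⇒ Q1 * Q1 ⇒ Q2 * Q1 ⇒ id * Q1 ⇒ id * Q2 ⇒ id * id
  Q0 ⇒ Q1 * Q0 ⇒ Q2 * Q0 ⇒ id * Q0 ⇒ id * Q1 ⇒ id * Q2 ⇒ id * id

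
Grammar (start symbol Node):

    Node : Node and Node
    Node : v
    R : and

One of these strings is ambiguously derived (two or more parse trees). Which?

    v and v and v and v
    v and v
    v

v and v and v and v: 5 trees
v and v: 1 tree
v: 1 tree

v and v and v and v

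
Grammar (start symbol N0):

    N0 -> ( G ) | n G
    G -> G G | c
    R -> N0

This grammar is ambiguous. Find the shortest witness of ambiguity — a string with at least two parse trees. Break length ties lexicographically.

length 2: no string has ≥2 trees
length 3: no string has ≥2 trees
length 4: n c c c has 2 parse trees

Two derivations of n c c c:
  N0 ⇒ n G ⇒ n G G ⇒ n G G G ⇒ n c G G ⇒ n c c G ⇒ n c c c
  N0 ⇒ n G ⇒ n G G ⇒ n c G ⇒ n c G G ⇒ n c c G ⇒ n c c c

n c c c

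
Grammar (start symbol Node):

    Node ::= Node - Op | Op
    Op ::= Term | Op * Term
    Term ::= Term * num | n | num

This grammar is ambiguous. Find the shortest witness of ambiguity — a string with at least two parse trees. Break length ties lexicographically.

n * num

length 1: no string has ≥2 trees
length 3: n * num has 2 parse trees

Two derivations of n * num:
  Node ⇒ Op ⇒ Term ⇒ Term * num ⇒ n * num
  Node ⇒ Op ⇒ Op * Term ⇒ Term * Term ⇒ n * Term ⇒ n * num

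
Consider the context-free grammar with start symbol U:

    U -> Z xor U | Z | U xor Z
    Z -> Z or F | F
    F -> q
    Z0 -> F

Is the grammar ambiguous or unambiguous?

Ambiguous

Witness: q xor q

Derivation 1: U ⇒ Z xor U ⇒ F xor U ⇒ q xor U ⇒ q xor Z ⇒ q xor F ⇒ q xor q
Derivation 2: U ⇒ U xor Z ⇒ Z xor Z ⇒ F xor Z ⇒ q xor Z ⇒ q xor F ⇒ q xor q

Two distinct leftmost derivations for the same string.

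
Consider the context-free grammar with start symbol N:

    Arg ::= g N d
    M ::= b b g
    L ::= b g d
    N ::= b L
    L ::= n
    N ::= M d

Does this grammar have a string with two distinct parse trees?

Ambiguous

Witness: b b g d

Derivation 1: N ⇒ b L ⇒ b b g d
Derivation 2: N ⇒ M d ⇒ b b g d

Two distinct leftmost derivations for the same string.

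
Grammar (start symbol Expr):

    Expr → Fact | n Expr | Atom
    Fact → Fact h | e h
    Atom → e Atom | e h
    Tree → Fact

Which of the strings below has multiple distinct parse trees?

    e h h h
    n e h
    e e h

n e h

e h h h: 1 tree
n e h: 2 trees
e e h: 1 tree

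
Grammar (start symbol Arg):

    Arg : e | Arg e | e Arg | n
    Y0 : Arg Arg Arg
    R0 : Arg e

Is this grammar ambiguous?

Ambiguous

Witness: e e

Derivation 1: Arg ⇒ Arg e ⇒ e e
Derivation 2: Arg ⇒ e Arg ⇒ e e

Two distinct leftmost derivations for the same string.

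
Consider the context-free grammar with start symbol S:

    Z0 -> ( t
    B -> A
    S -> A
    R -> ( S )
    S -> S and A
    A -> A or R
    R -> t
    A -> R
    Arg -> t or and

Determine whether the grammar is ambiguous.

Unambiguous

Only S, A, R are reachable from S; ignoring the rest: S → S and A | A  ;  A → A or R | R  — a left-associative chain with R at the bottom. Each string factors uniquely by precedence.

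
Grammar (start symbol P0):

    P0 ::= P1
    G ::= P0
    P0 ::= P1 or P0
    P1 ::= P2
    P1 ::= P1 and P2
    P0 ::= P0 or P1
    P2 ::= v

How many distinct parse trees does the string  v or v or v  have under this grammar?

Parse trees for v or v or v:
  [P0 [P1 [P2 v]] or [P0 [P1 [P2 v]] or [P0 [P1 [P2 v]]]]]
  [P0 [P1 [P2 v]] or [P0 [P0 [P1 [P2 v]]] or [P1 [P2 v]]]]
  [P0 [P0 [P1 [P2 v]] or [P0 [P1 [P2 v]]]] or [P1 [P2 v]]]
  [P0 [P0 [P0 [P1 [P2 v]]] or [P1 [P2 v]]] or [P1 [P2 v]]]

4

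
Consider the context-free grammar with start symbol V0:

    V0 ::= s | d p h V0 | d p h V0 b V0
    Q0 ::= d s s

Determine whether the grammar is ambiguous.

Ambiguous

Witness: d p h d p h s b s

Derivation 1: V0 ⇒ d p h V0 ⇒ d p h d p h V0 b V0 ⇒ d p h d p h s b V0 ⇒ d p h d p h s b s
Derivation 2: V0 ⇒ d p h V0 b V0 ⇒ d p h d p h V0 b V0 ⇒ d p h d p h s b V0 ⇒ d p h d p h s b s

Two distinct leftmost derivations for the same string.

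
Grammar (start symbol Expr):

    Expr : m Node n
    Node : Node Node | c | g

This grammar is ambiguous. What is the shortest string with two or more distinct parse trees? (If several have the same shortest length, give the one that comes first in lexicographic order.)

length 3: no string has ≥2 trees
length 4: no string has ≥2 trees
length 5: m c c c n has 2 parse trees

Two derivations of m c c c n:
  Expr ⇒ m Node n ⇒ m Node Node n ⇒ m Node Node Node n ⇒ m c Node Node n ⇒ m c c Node n ⇒ m c c c n
  Expr ⇒ m Node n ⇒ m Node Node n ⇒ m c Node n ⇒ m c Node Node n ⇒ m c c Node n ⇒ m c c c n

m c c c n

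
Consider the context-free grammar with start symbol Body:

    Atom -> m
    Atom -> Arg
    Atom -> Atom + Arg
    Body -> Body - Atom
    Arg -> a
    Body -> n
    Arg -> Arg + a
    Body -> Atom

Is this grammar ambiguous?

Witness: a + a

Derivation 1: Body ⇒ Atom ⇒ Arg ⇒ Arg + a ⇒ a + a
Derivation 2: Body ⇒ Atom ⇒ Atom + Arg ⇒ Arg + Arg ⇒ a + Arg ⇒ a + a

Two distinct leftmost derivations for the same string.

Ambiguous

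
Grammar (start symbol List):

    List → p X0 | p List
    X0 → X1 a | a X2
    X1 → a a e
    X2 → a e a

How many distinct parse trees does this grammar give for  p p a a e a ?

Parse trees for p p a a e a:
  [List p [List p [X0 [X1 a a e] a]]]
  [List p [List p [X0 a [X2 a e a]]]]

2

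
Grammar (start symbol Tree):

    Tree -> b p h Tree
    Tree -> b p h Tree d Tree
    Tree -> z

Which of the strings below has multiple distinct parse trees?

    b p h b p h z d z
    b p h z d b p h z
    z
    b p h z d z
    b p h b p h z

b p h b p h z d z: 2 trees
b p h z d b p h z: 1 tree
z: 1 tree
b p h z d z: 1 tree
b p h b p h z: 1 tree

b p h b p h z d z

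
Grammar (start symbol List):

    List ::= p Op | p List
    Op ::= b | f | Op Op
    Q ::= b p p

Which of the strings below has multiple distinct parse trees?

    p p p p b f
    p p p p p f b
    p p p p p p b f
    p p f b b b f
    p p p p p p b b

p p p p b f: 1 tree
p p p p p f b: 1 tree
p p p p p p b f: 1 tree
p p f b b b f: 14 trees
p p p p p p b b: 1 tree

p p f b b b f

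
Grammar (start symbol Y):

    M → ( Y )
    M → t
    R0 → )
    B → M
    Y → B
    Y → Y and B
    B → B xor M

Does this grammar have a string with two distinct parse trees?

(R0 is unreachable from Y, so its rules don't affect L(Y).) This is a standard precedence ladder (Y over B over M), with each level left-recursive on its own operator ('and' at Y, 'xor' at B). That structure is LR(1), hence unambiguous.

Unambiguous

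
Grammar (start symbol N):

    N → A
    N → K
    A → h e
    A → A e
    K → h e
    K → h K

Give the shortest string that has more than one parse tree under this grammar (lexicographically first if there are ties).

length 2: h e has 2 parse trees

Two derivations of h e:
  N ⇒ A ⇒ h e
  N ⇒ K ⇒ h e

h e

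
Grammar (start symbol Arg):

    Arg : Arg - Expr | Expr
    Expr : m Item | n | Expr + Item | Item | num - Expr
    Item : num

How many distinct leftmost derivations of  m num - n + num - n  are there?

Parse trees for m num - n + num - n:
  [Arg [Arg [Arg [Expr m [Item num]]] - [Expr [Expr n] + [Item num]]] - [Expr n]]

1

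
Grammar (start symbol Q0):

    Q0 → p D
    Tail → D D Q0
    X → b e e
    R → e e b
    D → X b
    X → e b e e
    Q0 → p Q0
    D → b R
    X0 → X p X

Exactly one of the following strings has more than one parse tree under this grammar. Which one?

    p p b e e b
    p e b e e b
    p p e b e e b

p p b e e b: 2 trees
p e b e e b: 1 tree
p p e b e e b: 1 tree

p p b e e b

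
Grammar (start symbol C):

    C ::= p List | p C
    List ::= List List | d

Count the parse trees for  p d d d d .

Parse trees for p d d d d:
  [C p [List [List d] [List [List d] [List [List d] [List d]]]]]
  [C p [List [List d] [List [List [List d] [List d]] [List d]]]]
  [C p [List [List [List d] [List d]] [List [List d] [List d]]]]
  [C p [List [List [List d] [List [List d] [List d]]] [List d]]]
  [C p [List [List [List [List d] [List d]] [List d]] [List d]]]

5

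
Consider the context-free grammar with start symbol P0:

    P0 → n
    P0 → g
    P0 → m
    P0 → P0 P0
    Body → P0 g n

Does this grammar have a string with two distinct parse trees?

Witness: g g g

Derivation 1: P0 ⇒ P0 P0 ⇒ g P0 ⇒ g P0 P0 ⇒ g g P0 ⇒ g g g
Derivation 2: P0 ⇒ P0 P0 ⇒ P0 P0 P0 ⇒ g P0 P0 ⇒ g g P0 ⇒ g g g

Two distinct leftmost derivations for the same string.

Ambiguous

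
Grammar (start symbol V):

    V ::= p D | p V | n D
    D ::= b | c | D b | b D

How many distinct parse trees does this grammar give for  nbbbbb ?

16

Parse trees for nbbbbb (showing first 6 of 16):
  [V n [D [D [D [D [D b] b] b] b] b]]
  [V n [D [D [D [D b [D b]] b] b] b]]
  [V n [D [D [D b [D [D b] b]] b] b]]
  [V n [D [D [D b [D b [D b]]] b] b]]
  [V n [D [D b [D [D [D b] b] b]] b]]
  [V n [D [D b [D [D b [D b]] b]] b]]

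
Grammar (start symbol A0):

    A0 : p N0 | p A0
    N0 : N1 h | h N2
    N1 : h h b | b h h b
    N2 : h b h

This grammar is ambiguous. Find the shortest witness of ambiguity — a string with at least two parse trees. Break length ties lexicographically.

length 5: p h h b h has 2 parse trees

Two derivations of p h h b h:
  A0 ⇒ p N0 ⇒ p N1 h ⇒ p h h b h
  A0 ⇒ p N0 ⇒ p h N2 ⇒ p h h b h

p h h b h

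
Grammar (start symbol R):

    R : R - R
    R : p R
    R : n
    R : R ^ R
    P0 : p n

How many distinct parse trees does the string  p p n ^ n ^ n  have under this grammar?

Parse trees for p p n ^ n ^ n (showing first 6 of 9):
  [R p [R p [R [R n] ^ [R [R n] ^ [R n]]]]]
  [R p [R p [R [R [R n] ^ [R n]] ^ [R n]]]]
  [R p [R [R p [R n]] ^ [R [R n] ^ [R n]]]]
  [R p [R [R p [R [R n] ^ [R n]]] ^ [R n]]]
  [R p [R [R [R p [R n]] ^ [R n]] ^ [R n]]]
  [R [R p [R p [R n]]] ^ [R [R n] ^ [R n]]]

9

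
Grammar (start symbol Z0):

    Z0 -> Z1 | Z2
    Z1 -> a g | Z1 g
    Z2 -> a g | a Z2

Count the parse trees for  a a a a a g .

Parse trees for a a a a a g:
  [Z0 [Z2 a [Z2 a [Z2 a [Z2 a [Z2 a g]]]]]]

1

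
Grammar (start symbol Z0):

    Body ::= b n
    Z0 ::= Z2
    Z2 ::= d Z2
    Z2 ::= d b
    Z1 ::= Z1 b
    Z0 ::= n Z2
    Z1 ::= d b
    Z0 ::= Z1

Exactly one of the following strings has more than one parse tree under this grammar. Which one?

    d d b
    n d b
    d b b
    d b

d d b: 1 tree
n d b: 1 tree
d b b: 1 tree
d b: 2 trees

d b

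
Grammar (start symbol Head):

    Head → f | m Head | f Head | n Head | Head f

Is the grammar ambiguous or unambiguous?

Witness: f f

Derivation 1: Head ⇒ f Head ⇒ f f
Derivation 2: Head ⇒ Head f ⇒ f f

Two distinct leftmost derivations for the same string.

Ambiguous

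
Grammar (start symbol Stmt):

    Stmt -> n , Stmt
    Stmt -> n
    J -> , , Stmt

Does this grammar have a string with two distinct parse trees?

Only Stmt is reachable from Stmt; ignoring the rest: The reachable grammar is A → atom sep A | atom. Each atom is followed by either the separator (recurse) or end-of-string (stop) — no choice point.

Unambiguous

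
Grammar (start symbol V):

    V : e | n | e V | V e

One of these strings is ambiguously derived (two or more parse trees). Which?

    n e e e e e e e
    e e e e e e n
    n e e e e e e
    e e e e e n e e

e e e e e n e e

n e e e e e e e: 1 tree
e e e e e e n: 1 tree
n e e e e e e: 1 tree
e e e e e n e e: 21 trees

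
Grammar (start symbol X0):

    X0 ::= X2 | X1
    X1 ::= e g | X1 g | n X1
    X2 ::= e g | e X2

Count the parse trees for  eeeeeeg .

1

Parse trees for eeeeeeg:
  [X0 [X2 e [X2 e [X2 e [X2 e [X2 e [X2 e g]]]]]]]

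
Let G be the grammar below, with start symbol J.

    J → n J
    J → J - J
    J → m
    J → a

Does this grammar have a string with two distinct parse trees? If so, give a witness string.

Witness: n a - a

Derivation 1: J ⇒ n J ⇒ n J - J ⇒ n a - J ⇒ n a - a
Derivation 2: J ⇒ J - J ⇒ n J - J ⇒ n a - J ⇒ n a - a

Two distinct leftmost derivations for the same string.

Ambiguous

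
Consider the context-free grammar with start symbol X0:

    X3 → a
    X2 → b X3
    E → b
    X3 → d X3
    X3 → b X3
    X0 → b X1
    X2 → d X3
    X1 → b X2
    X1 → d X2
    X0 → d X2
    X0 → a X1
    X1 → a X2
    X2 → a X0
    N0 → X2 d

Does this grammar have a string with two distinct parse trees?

(E, N0 are unreachable from X0, so their rules don't affect L(X0).) The reachable rules are right-linear with at most one rule per (nonterminal, next-terminal) pair. Each input token forces the next rule, so parsing is deterministic.

Unambiguous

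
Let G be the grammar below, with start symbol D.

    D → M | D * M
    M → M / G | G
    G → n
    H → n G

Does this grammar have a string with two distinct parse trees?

Unambiguous

Only D, M, G are reachable from D; ignoring the rest: This is a standard precedence ladder (D over M over G), with each level left-recursive on its own operator ('*' at D, '/' at M). That structure is LR(1), hence unambiguous.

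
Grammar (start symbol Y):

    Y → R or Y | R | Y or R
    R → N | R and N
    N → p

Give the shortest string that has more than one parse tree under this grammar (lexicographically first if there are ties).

length 1: no string has ≥2 trees
length 3: p or p has 2 parse trees

Two derivations of p or p:
  Y ⇒ R or Y ⇒ N or Y ⇒ p or Y ⇒ p or R ⇒ p or N ⇒ p or p
  Y ⇒ Y or R ⇒ R or R ⇒ N or R ⇒ p or R ⇒ p or N ⇒ p or p

p or p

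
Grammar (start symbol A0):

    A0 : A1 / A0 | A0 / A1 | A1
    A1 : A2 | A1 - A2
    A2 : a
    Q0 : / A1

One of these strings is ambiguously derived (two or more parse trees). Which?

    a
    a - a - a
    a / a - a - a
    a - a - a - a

a / a - a - a

a: 1 tree
a - a - a: 1 tree
a / a - a - a: 2 trees
a - a - a - a: 1 tree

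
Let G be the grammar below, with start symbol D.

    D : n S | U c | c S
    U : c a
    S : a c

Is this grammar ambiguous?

Ambiguous

Witness: c a c

Derivation 1: D ⇒ U c ⇒ c a c
Derivation 2: D ⇒ c S ⇒ c a c

Two distinct leftmost derivations for the same string.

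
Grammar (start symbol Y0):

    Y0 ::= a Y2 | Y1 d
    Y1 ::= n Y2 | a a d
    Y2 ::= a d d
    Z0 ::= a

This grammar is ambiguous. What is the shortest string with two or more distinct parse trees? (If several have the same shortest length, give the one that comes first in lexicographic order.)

a a d d

length 4: a a d d has 2 parse trees

Two derivations of a a d d:
  Y0 ⇒ a Y2 ⇒ a a d d
  Y0 ⇒ Y1 d ⇒ a a d d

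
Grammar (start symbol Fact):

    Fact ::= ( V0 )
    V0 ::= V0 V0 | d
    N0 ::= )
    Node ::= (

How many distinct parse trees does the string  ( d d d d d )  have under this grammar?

14

Parse trees for ( d d d d d ) (showing first 6 of 14):
  [Fact ( [V0 [V0 d] [V0 [V0 d] [V0 [V0 d] [V0 [V0 d] [V0 d]]]]] )]
  [Fact ( [V0 [V0 d] [V0 [V0 d] [V0 [V0 [V0 d] [V0 d]] [V0 d]]]] )]
  [Fact ( [V0 [V0 d] [V0 [V0 [V0 d] [V0 d]] [V0 [V0 d] [V0 d]]]] )]
  [Fact ( [V0 [V0 d] [V0 [V0 [V0 d] [V0 [V0 d] [V0 d]]] [V0 d]]] )]
  [Fact ( [V0 [V0 d] [V0 [V0 [V0 [V0 d] [V0 d]] [V0 d]] [V0 d]]] )]
  [Fact ( [V0 [V0 [V0 d] [V0 d]] [V0 [V0 d] [V0 [V0 d] [V0 d]]]] )]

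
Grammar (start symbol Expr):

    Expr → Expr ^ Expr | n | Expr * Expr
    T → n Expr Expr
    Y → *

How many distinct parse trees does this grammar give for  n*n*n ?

Parse trees for n*n*n:
  [Expr [Expr n] * [Expr [Expr n] * [Expr n]]]
  [Expr [Expr [Expr n] * [Expr n]] * [Expr n]]

2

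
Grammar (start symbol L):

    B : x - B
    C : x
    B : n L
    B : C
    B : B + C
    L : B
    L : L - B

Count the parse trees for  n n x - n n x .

4

Parse trees for n n x - n n x:
  [L [B n [L [B n [L [B x - [B n [L [B n [L [B [C x]]]]]]]]]]]]
  [L [B n [L [B n [L [L [B [C x]]] - [B n [L [B n [L [B [C x]]]]]]]]]]]
  [L [B n [L [L [B n [L [B [C x]]]]] - [B n [L [B n [L [B [C x]]]]]]]]]
  [L [L [B n [L [B n [L [B [C x]]]]]]] - [B n [L [B n [L [B [C x]]]]]]]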